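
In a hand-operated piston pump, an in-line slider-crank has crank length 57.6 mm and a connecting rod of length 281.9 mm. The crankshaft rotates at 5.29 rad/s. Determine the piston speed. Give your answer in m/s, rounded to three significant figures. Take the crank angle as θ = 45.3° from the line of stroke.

0.248

ω = 5.29 rad/s
For an in-line slider-crank, x = r cosθ + √(L² − r² sin²θ), so v = −rω sinθ·[1 + r cosθ/√(L² − r² sin²θ)].
With r = 0.0576 m, L = 0.2819 m, θ = 45.3°: √(L² − r² sin²θ) = 0.27891 m.
v = −0.0576·5.29·0.71080·[1 + 0.0576·0.70339/0.27891] = -0.24805 m/s.
|v| = 0.24805 m/s.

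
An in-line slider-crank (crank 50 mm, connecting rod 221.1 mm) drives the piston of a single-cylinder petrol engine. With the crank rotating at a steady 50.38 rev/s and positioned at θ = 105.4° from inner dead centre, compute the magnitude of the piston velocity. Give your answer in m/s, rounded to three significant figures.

ω = 2π·50.4 = 316.5 rad/s
For an in-line slider-crank, x = r cosθ + √(L² − r² sin²θ), so v = −rω sinθ·[1 + r cosθ/√(L² − r² sin²θ)].
With r = 0.05 m, L = 0.2211 m, θ = 105.4°: √(L² − r² sin²θ) = 0.21578 m.
v = −0.05·316.5·0.96410·[1 + 0.05·-0.26556/0.21578] = -14.32 m/s.
|v| = 14.32 m/s.

14.3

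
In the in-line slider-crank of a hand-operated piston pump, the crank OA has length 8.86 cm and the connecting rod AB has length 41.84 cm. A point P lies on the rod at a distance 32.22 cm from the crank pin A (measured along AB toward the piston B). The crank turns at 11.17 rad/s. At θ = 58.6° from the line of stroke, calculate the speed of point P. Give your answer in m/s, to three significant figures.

0.925

ω = 11.17 rad/s.  Crank-pin speed |V_A| = rω = 0.98966 m/s, perpendicular to OA.
Rod angle: sinφ = −(r/L) sinθ ⇒ φ = -10.413°; ω_rod = −rω cosθ/√(L²−r²sin²θ) = -1.253 rad/s.
V_P = V_A + ω_rod × AP, with AP = 0.3222 m along the rod.
Components: V_Px = −rω sinθ − a·ω_rod·sinφ = -0.9177 m/s;  V_Py = rω cosθ + a·ω_rod·cosφ = +0.11855 m/s.
|V_P| = √(V_Px² + V_Py²) = 0.92532 m/s.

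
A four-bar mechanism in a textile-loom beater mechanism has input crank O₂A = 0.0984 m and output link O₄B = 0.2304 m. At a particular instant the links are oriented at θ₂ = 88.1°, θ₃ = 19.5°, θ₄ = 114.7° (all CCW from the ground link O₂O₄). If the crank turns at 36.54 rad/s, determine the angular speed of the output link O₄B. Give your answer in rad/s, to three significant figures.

14.6

ω₂ = 36.54 rad/s
Differentiating the loop-closure r₂e^{iθ₂}+r₃e^{iθ₃}=r₁+r₄e^{iθ₄} gives r₂ω₂e^{iθ₂}+r₃ω₃e^{iθ₃}=r₄ω₄e^{iθ₄}.
Eliminating the other unknown: ω₄ = r₂ω₂ sin(θ₂−θ₃) / [r₄ sin(θ₄−θ₃)].
Numerator sine = +0.93106; denominator sine = +0.99588.
Result = 0.0984·36.54·(+0.93106) / (0.2304·(+0.99588)) = +14.59 rad/s; magnitude 14.59 rad/s.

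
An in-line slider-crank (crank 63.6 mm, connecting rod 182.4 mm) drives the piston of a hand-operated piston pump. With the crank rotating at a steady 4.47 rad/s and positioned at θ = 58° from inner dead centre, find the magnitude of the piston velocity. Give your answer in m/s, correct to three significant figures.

0.288

ω = 4.47 rad/s
For an in-line slider-crank, x = r cosθ + √(L² − r² sin²θ), so v = −rω sinθ·[1 + r cosθ/√(L² − r² sin²θ)].
With r = 0.0636 m, L = 0.1824 m, θ = 58°: √(L² − r² sin²θ) = 0.17424 m.
v = −0.0636·4.47·0.84805·[1 + 0.0636·0.52992/0.17424] = -0.28773 m/s.
|v| = 0.28773 m/s.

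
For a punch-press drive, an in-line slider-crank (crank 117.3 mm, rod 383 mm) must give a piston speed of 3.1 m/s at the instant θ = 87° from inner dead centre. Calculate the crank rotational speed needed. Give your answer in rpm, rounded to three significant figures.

For an in-line slider-crank, |v_piston| = rω|sinθ|·[1 + r cosθ/√(L² − r² sin²θ)].
With r = 0.1173 m, L = 0.383 m, θ = 87°: the bracketed kinematic factor |dx/dθ| = 0.11911 m.
ω = v/|dx/dθ| = 3.1/0.11911 = 26.026 rad/s.
N = 60ω/(2π) = 248.53 rpm.

249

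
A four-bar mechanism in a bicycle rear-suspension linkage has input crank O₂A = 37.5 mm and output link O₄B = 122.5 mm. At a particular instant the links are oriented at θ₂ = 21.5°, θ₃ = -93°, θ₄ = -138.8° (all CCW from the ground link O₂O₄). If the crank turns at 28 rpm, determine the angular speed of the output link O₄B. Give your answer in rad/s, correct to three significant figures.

ω₂ = 2.932 rad/s (from 28 rpm).
Differentiating the loop-closure r₂e^{iθ₂}+r₃e^{iθ₃}=r₁+r₄e^{iθ₄} gives r₂ω₂e^{iθ₂}+r₃ω₃e^{iθ₃}=r₄ω₄e^{iθ₄}.
Eliminating the other unknown: ω₄ = r₂ω₂ sin(θ₂−θ₃) / [r₄ sin(θ₄−θ₃)].
Numerator sine = +0.90996; denominator sine = -0.71691.
Result = 0.0375·2.932·(+0.90996) / (0.1225·(-0.71691)) = -1.1393 rad/s; magnitude 1.1393 rad/s.

1.14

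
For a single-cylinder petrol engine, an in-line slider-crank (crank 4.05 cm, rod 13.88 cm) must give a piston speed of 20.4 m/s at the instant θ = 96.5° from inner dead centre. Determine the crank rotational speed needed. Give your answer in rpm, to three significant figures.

5010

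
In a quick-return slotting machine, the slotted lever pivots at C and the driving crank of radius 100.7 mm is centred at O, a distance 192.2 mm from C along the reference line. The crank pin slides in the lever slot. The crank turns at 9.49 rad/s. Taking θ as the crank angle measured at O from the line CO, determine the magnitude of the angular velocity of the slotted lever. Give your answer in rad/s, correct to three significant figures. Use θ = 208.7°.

ω = 9.49 rad/s
Crank pin A relative to C: A = (d + r cosθ, r sinθ); lever angle φ = atan2(r sinθ, d + r cosθ).
Differentiating tanφ: φ̇ = rω(d cosθ + r)/(d² + r² + 2dr cosθ).
d² + r² + 2dr cosθ = |CA|² = 0.0131278 m²;  d cosθ + r = -0.067887 m.
|ω_lever| = |0.1007·9.49·-0.067887| / 0.0131278 = 4.9419 rad/s.

4.94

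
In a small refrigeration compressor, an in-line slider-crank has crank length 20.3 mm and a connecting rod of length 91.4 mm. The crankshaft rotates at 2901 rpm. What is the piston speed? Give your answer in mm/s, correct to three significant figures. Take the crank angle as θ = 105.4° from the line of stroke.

ω = 2π·2901/60 = 303.8 rad/s
For an in-line slider-crank, x = r cosθ + √(L² − r² sin²θ), so v = −rω sinθ·[1 + r cosθ/√(L² − r² sin²θ)].
With r = 0.0203 m, L = 0.0914 m, θ = 105.4°: √(L² − r² sin²θ) = 0.08928 m.
v = −0.0203·303.8·0.96410·[1 + 0.0203·-0.26556/0.08928] = -5.5866 m/s.
|v| = 5.5866 m/s = 5586.6 mm/s.

5590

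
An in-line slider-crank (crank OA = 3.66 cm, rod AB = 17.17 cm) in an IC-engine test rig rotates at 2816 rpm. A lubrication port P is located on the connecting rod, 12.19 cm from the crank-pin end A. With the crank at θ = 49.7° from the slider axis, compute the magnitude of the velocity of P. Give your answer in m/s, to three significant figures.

ω = 294.9 rad/s.  Crank-pin speed |V_A| = rω = 10.793 m/s, perpendicular to OA.
Rod angle: sinφ = −(r/L) sinθ ⇒ φ = -9.356°; ω_rod = −rω cosθ/√(L²−r²sin²θ) = -41.205 rad/s.
V_P = V_A + ω_rod × AP, with AP = 0.1219 m along the rod.
Components: V_Px = −rω sinθ − a·ω_rod·sinφ = -9.0481 m/s;  V_Py = rω cosθ + a·ω_rod·cosφ = +2.0247 m/s.
|V_P| = √(V_Px² + V_Py²) = 9.2718 m/s.

9.27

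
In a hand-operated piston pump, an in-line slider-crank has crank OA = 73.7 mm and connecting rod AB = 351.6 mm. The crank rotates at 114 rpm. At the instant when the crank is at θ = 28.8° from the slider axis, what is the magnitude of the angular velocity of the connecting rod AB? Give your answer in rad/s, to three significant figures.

ω = 11.94 rad/s (converted from 114 rpm).
The rod makes angle φ with the slider axis where L sinφ = r sinθ; differentiating, L cosφ·φ̇ = r ω cosθ.
L cosφ = √(L² − r² sin²θ) = 0.3498 m.
|ω_rod| = r ω |cosθ| / √(L² − r² sin²θ) = 0.0737·11.94·0.87631/0.3498 = 2.2041 rad/s.

2.20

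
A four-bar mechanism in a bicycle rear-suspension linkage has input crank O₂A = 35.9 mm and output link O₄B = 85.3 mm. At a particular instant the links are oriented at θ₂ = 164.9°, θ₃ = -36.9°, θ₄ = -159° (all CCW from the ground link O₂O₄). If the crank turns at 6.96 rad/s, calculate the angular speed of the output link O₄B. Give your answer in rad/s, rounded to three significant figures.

1.28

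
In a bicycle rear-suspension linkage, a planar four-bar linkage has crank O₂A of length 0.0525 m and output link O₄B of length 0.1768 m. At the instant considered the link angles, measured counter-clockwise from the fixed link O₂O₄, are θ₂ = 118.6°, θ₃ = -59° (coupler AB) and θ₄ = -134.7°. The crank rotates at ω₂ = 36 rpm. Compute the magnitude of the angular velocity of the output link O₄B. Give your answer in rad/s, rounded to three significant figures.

ω₂ = 3.77 rad/s (from 36 rpm).
Differentiating the loop-closure r₂e^{iθ₂}+r₃e^{iθ₃}=r₁+r₄e^{iθ₄} gives r₂ω₂e^{iθ₂}+r₃ω₃e^{iθ₃}=r₄ω₄e^{iθ₄}.
Eliminating the other unknown: ω₄ = r₂ω₂ sin(θ₂−θ₃) / [r₄ sin(θ₄−θ₃)].
Numerator sine = +0.04188; denominator sine = -0.96902.
Result = 0.0525·3.77·(+0.04188) / (0.1768·(-0.96902)) = -0.048377 rad/s; magnitude 0.048377 rad/s.

0.0484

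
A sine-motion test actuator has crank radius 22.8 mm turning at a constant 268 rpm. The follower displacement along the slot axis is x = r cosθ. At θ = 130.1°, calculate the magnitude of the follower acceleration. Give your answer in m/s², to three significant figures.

11.6

ω = 28.06 rad/s (from 268 rpm).
x = r cosθ ⇒ ẍ = −rω² cosθ (ω constant).
|a| = rω²|cosθ| = 0.0228·(28.06)²·|cos 130.1°| = 11.567 m/s².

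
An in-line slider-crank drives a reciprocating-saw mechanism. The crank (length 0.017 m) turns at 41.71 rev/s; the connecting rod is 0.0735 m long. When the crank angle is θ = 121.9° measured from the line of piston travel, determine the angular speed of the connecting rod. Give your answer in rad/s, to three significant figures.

32.7

ω = 262.1 rad/s (converted from 41.71 rev/s).
The rod makes angle φ with the slider axis where L sinφ = r sinθ; differentiating, L cosφ·φ̇ = r ω cosθ.
L cosφ = √(L² − r² sin²θ) = 0.072069 m.
|ω_rod| = r ω |cosθ| / √(L² − r² sin²θ) = 0.017·262.1·0.52844/0.072069 = 32.667 rad/s.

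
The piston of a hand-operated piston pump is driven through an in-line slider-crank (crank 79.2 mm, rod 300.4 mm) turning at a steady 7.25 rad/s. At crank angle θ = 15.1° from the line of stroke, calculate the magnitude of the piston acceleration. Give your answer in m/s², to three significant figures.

ω = 7.25 rad/s
x(θ) = r cosθ + √(L² − r² sin²θ); with ω constant, a = ω²·d²x/dθ².
d²x/dθ² = −r cosθ − r²(cos2θ)/√u − r⁴ sin²2θ/(4u^{3/2}),  u = L² − r² sin²θ = 0.0898145 m².
Substituting r = 0.0792 m, L = 0.3004 m, θ = 15.1°: d²x/dθ² = -0.094648 m.
a = ω²·d²x/dθ² = (7.25)²·(-0.094648) = -4.9749 m/s²;  |a| = 4.9749 m/s².

4.97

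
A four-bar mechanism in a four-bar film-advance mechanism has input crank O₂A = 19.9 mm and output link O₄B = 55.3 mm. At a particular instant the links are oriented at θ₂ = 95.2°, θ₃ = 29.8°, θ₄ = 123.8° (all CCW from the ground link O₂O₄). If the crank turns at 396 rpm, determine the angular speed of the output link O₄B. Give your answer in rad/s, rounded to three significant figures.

ω₂ = 41.47 rad/s (from 396 rpm).
Differentiating the loop-closure r₂e^{iθ₂}+r₃e^{iθ₃}=r₁+r₄e^{iθ₄} gives r₂ω₂e^{iθ₂}+r₃ω₃e^{iθ₃}=r₄ω₄e^{iθ₄}.
Eliminating the other unknown: ω₄ = r₂ω₂ sin(θ₂−θ₃) / [r₄ sin(θ₄−θ₃)].
Numerator sine = +0.90924; denominator sine = +0.99756.
Result = 0.0199·41.47·(+0.90924) / (0.0553·(+0.99756)) = +13.602 rad/s; magnitude 13.602 rad/s.

13.6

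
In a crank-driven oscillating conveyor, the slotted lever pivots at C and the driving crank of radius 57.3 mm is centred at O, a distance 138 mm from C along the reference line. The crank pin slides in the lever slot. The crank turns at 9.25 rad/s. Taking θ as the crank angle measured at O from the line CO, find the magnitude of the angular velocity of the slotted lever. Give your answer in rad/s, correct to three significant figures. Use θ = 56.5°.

ω = 9.25 rad/s
Crank pin A relative to C: A = (d + r cosθ, r sinθ); lever angle φ = atan2(r sinθ, d + r cosθ).
Differentiating tanφ: φ̇ = rω(d cosθ + r)/(d² + r² + 2dr cosθ).
d² + r² + 2dr cosθ = |CA|² = 0.0310561 m²;  d cosθ + r = +0.13347 m.
|ω_lever| = |0.0573·9.25·+0.13347| / 0.0310561 = 2.2778 rad/s.

2.28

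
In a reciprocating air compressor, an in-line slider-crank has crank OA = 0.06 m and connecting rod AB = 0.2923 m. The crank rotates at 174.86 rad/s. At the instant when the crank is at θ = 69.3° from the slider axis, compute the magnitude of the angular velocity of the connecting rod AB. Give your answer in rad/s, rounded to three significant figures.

12.9

ω = 174.9 rad/s
The rod makes angle φ with the slider axis where L sinφ = r sinθ; differentiating, L cosφ·φ̇ = r ω cosθ.
L cosφ = √(L² − r² sin²θ) = 0.28686 m.
|ω_rod| = r ω |cosθ| / √(L² − r² sin²θ) = 0.06·174.9·0.35347/0.28686 = 12.928 rad/s.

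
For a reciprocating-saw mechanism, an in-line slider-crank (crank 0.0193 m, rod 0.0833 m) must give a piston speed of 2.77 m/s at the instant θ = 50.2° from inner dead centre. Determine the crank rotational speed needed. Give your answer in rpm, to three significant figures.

1550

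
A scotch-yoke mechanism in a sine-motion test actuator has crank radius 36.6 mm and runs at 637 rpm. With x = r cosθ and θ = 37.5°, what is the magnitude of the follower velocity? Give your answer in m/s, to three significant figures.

1.49

ω = 66.71 rad/s (from 637 rpm).
x = r cosθ ⇒ ẋ = −rω sinθ.
|v| = rω|sinθ| = 0.0366·66.71·|sin 37.5°| = 1.4863 m/s.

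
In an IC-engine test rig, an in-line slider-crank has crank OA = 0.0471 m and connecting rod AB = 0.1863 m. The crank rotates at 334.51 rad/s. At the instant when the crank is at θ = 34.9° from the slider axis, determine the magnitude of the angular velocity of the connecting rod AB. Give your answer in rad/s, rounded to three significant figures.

70.1

ω = 334.5 rad/s
The rod makes angle φ with the slider axis where L sinφ = r sinθ; differentiating, L cosφ·φ̇ = r ω cosθ.
L cosφ = √(L² − r² sin²θ) = 0.18434 m.
|ω_rod| = r ω |cosθ| / √(L² − r² sin²θ) = 0.0471·334.5·0.82015/0.18434 = 70.098 rad/s.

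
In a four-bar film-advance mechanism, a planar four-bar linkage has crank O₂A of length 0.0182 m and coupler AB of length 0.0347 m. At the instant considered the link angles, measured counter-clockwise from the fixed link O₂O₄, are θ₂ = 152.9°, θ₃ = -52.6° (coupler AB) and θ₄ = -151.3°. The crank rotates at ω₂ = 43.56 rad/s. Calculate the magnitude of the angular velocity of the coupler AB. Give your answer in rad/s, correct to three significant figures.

ω₂ = 43.56 rad/s
Differentiating the loop-closure r₂e^{iθ₂}+r₃e^{iθ₃}=r₁+r₄e^{iθ₄} gives r₂ω₂e^{iθ₂}+r₃ω₃e^{iθ₃}=r₄ω₄e^{iθ₄}.
Eliminating the other unknown: ω₃ = r₂ω₂ sin(θ₄−θ₂) / [r₃ sin(θ₃−θ₄)].
Numerator sine = +0.82708; denominator sine = +0.98849.
Result = 0.0182·43.56·(+0.82708) / (0.0347·(+0.98849)) = +19.116 rad/s; magnitude 19.116 rad/s.

19.1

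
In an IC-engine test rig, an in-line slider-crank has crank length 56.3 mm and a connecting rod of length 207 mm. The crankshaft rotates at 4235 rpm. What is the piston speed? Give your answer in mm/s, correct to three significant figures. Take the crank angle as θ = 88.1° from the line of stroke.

ω = 2π·4235/60 = 443.5 rad/s
For an in-line slider-crank, x = r cosθ + √(L² − r² sin²θ), so v = −rω sinθ·[1 + r cosθ/√(L² − r² sin²θ)].
With r = 0.0563 m, L = 0.207 m, θ = 88.1°: √(L² − r² sin²θ) = 0.19921 m.
v = −0.0563·443.5·0.99945·[1 + 0.0563·0.03316/0.19921] = -25.188 m/s.
|v| = 25.188 m/s = 25188 mm/s.

25200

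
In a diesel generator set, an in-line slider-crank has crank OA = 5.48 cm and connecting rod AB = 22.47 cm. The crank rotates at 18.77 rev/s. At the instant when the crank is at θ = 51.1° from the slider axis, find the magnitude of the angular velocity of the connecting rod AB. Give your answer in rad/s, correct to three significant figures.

18.4

ω = 117.9 rad/s (converted from 18.77 rev/s).
The rod makes angle φ with the slider axis where L sinφ = r sinθ; differentiating, L cosφ·φ̇ = r ω cosθ.
L cosφ = √(L² − r² sin²θ) = 0.22062 m.
|ω_rod| = r ω |cosθ| / √(L² − r² sin²θ) = 0.0548·117.9·0.62796/0.22062 = 18.396 rad/s.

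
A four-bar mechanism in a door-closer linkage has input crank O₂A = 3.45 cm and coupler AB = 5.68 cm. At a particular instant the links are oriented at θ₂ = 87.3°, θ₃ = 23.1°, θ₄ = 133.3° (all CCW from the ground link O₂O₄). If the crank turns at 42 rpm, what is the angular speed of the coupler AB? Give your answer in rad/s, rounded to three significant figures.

ω₂ = 4.398 rad/s (from 42 rpm).
Differentiating the loop-closure r₂e^{iθ₂}+r₃e^{iθ₃}=r₁+r₄e^{iθ₄} gives r₂ω₂e^{iθ₂}+r₃ω₃e^{iθ₃}=r₄ω₄e^{iθ₄}.
Eliminating the other unknown: ω₃ = r₂ω₂ sin(θ₄−θ₂) / [r₃ sin(θ₃−θ₄)].
Numerator sine = +0.71934; denominator sine = -0.93849.
Result = 0.0345·4.398·(+0.71934) / (0.0568·(-0.93849)) = -2.0476 rad/s; magnitude 2.0476 rad/s.

2.05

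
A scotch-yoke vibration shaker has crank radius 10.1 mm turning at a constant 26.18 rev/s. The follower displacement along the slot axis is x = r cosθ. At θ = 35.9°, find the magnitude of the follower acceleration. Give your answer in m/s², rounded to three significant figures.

ω = 164.5 rad/s (from 26.18 rev/s).
x = r cosθ ⇒ ẍ = −rω² cosθ (ω constant).
|a| = rω²|cosθ| = 0.0101·(164.5)²·|cos 35.9°| = 221.37 m/s².

221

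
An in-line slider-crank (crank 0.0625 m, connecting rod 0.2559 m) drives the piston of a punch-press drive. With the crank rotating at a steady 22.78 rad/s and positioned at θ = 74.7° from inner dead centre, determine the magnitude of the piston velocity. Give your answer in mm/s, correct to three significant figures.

ω = 22.78 rad/s
For an in-line slider-crank, x = r cosθ + √(L² − r² sin²θ), so v = −rω sinθ·[1 + r cosθ/√(L² − r² sin²θ)].
With r = 0.0625 m, L = 0.2559 m, θ = 74.7°: √(L² − r² sin²θ) = 0.2487 m.
v = −0.0625·22.78·0.96456·[1 + 0.0625·0.26387/0.2487] = -1.4644 m/s.
|v| = 1.4644 m/s = 1464.4 mm/s.

1460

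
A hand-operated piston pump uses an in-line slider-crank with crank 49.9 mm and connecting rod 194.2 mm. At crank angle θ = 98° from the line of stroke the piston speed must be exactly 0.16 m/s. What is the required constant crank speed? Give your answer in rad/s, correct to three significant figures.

For an in-line slider-crank, |v_piston| = rω|sinθ|·[1 + r cosθ/√(L² − r² sin²θ)].
With r = 0.0499 m, L = 0.1942 m, θ = 98°: the bracketed kinematic factor |dx/dθ| = 0.047587 m.
ω = v/|dx/dθ| = 0.16/0.047587 = 3.3623 rad/s.

3.36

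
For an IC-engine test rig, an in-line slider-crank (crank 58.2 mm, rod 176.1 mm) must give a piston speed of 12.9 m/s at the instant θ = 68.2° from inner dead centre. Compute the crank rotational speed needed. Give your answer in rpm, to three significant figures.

2020

For an in-line slider-crank, |v_piston| = rω|sinθ|·[1 + r cosθ/√(L² − r² sin²θ)].
With r = 0.0582 m, L = 0.1761 m, θ = 68.2°: the bracketed kinematic factor |dx/dθ| = 0.061006 m.
ω = v/|dx/dθ| = 12.9/0.061006 = 211.45 rad/s.
N = 60ω/(2π) = 2019.2 rpm.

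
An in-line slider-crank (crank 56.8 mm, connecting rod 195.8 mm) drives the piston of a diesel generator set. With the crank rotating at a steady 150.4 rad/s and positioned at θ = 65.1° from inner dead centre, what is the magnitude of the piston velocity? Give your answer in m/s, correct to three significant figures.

ω = 150.4 rad/s
For an in-line slider-crank, x = r cosθ + √(L² − r² sin²θ), so v = −rω sinθ·[1 + r cosθ/√(L² − r² sin²θ)].
With r = 0.0568 m, L = 0.1958 m, θ = 65.1°: √(L² − r² sin²θ) = 0.1889 m.
v = −0.0568·150.4·0.90704·[1 + 0.0568·0.42104/0.1889] = -8.7296 m/s.
|v| = 8.7296 m/s.

8.73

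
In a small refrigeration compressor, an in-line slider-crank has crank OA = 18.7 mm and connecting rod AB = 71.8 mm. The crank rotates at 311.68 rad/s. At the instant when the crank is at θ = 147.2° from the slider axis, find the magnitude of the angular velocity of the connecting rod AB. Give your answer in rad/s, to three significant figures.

68.9

ω = 311.7 rad/s
The rod makes angle φ with the slider axis where L sinφ = r sinθ; differentiating, L cosφ·φ̇ = r ω cosθ.
L cosφ = √(L² − r² sin²θ) = 0.071082 m.
|ω_rod| = r ω |cosθ| / √(L² − r² sin²θ) = 0.0187·311.7·0.84057/0.071082 = 68.923 rad/s.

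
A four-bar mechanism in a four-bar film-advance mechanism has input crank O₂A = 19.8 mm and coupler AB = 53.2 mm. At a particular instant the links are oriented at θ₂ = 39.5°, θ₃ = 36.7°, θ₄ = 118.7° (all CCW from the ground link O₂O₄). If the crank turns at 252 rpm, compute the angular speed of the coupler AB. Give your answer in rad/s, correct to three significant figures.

ω₂ = 26.39 rad/s (from 252 rpm).
Differentiating the loop-closure r₂e^{iθ₂}+r₃e^{iθ₃}=r₁+r₄e^{iθ₄} gives r₂ω₂e^{iθ₂}+r₃ω₃e^{iθ₃}=r₄ω₄e^{iθ₄}.
Eliminating the other unknown: ω₃ = r₂ω₂ sin(θ₄−θ₂) / [r₃ sin(θ₃−θ₄)].
Numerator sine = +0.98229; denominator sine = -0.99027.
Result = 0.0198·26.39·(+0.98229) / (0.0532·(-0.99027)) = -9.7425 rad/s; magnitude 9.7425 rad/s.

9.74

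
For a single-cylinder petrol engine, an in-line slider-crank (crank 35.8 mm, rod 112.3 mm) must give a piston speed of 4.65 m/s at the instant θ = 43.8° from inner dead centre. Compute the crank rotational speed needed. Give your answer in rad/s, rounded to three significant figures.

For an in-line slider-crank, |v_piston| = rω|sinθ|·[1 + r cosθ/√(L² − r² sin²θ)].
With r = 0.0358 m, L = 0.1123 m, θ = 43.8°: the bracketed kinematic factor |dx/dθ| = 0.030624 m.
ω = v/|dx/dθ| = 4.65/0.030624 = 151.84 rad/s.

152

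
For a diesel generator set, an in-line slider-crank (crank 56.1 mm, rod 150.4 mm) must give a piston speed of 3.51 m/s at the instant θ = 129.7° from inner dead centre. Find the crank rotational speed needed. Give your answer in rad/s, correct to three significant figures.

108

For an in-line slider-crank, |v_piston| = rω|sinθ|·[1 + r cosθ/√(L² − r² sin²θ)].
With r = 0.0561 m, L = 0.1504 m, θ = 129.7°: the bracketed kinematic factor |dx/dθ| = 0.032427 m.
ω = v/|dx/dθ| = 3.51/0.032427 = 108.24 rad/s.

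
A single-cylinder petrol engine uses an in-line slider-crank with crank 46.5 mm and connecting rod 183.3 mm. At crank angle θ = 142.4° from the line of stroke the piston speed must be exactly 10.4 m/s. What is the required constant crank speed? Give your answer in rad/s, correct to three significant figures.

For an in-line slider-crank, |v_piston| = rω|sinθ|·[1 + r cosθ/√(L² − r² sin²θ)].
With r = 0.0465 m, L = 0.1833 m, θ = 142.4°: the bracketed kinematic factor |dx/dθ| = 0.0226 m.
ω = v/|dx/dθ| = 10.4/0.0226 = 460.18 rad/s.

460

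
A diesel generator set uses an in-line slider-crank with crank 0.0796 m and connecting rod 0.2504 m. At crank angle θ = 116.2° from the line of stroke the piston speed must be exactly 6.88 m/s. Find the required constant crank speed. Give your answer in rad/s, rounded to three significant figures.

For an in-line slider-crank, |v_piston| = rω|sinθ|·[1 + r cosθ/√(L² − r² sin²θ)].
With r = 0.0796 m, L = 0.2504 m, θ = 116.2°: the bracketed kinematic factor |dx/dθ| = 0.060963 m.
ω = v/|dx/dθ| = 6.88/0.060963 = 112.85 rad/s.

113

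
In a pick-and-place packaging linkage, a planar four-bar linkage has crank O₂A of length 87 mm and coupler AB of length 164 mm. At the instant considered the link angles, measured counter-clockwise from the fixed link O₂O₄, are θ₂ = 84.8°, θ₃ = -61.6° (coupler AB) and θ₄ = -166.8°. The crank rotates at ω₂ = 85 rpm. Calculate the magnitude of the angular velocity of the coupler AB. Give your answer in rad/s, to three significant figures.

4.64

ω₂ = 8.901 rad/s (from 85 rpm).
Differentiating the loop-closure r₂e^{iθ₂}+r₃e^{iθ₃}=r₁+r₄e^{iθ₄} gives r₂ω₂e^{iθ₂}+r₃ω₃e^{iθ₃}=r₄ω₄e^{iθ₄}.
Eliminating the other unknown: ω₃ = r₂ω₂ sin(θ₄−θ₂) / [r₃ sin(θ₃−θ₄)].
Numerator sine = +0.94888; denominator sine = +0.96502.
Result = 0.087·8.901·(+0.94888) / (0.164·(+0.96502)) = +4.643 rad/s; magnitude 4.643 rad/s.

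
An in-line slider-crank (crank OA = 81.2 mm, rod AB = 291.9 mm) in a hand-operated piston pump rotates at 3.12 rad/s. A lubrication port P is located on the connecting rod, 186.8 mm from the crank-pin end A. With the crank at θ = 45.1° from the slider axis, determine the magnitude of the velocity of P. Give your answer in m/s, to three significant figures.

ω = 3.12 rad/s.  Crank-pin speed |V_A| = rω = 0.25334 m/s, perpendicular to OA.
Rod angle: sinφ = −(r/L) sinθ ⇒ φ = -11.364°; ω_rod = −rω cosθ/√(L²−r²sin²θ) = -0.62489 rad/s.
V_P = V_A + ω_rod × AP, with AP = 0.1868 m along the rod.
Components: V_Px = −rω sinθ − a·ω_rod·sinφ = -0.20245 m/s;  V_Py = rω cosθ + a·ω_rod·cosφ = +0.064388 m/s.
|V_P| = √(V_Px² + V_Py²) = 0.21245 m/s.

0.212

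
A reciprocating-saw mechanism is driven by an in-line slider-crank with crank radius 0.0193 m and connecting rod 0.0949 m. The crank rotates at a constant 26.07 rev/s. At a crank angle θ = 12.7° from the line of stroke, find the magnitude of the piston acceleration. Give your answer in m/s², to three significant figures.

601

ω = 2π·26.1 = 163.8 rad/s
x(θ) = r cosθ + √(L² − r² sin²θ); with ω constant, a = ω²·d²x/dθ².
d²x/dθ² = −r cosθ − r²(cos2θ)/√u − r⁴ sin²2θ/(4u^{3/2}),  u = L² − r² sin²θ = 0.00898801 m².
Substituting r = 0.0193 m, L = 0.0949 m, θ = 12.7°: d²x/dθ² = -0.022385 m.
a = ω²·d²x/dθ² = (163.8)²·(-0.022385) = -600.61 m/s²;  |a| = 600.61 m/s².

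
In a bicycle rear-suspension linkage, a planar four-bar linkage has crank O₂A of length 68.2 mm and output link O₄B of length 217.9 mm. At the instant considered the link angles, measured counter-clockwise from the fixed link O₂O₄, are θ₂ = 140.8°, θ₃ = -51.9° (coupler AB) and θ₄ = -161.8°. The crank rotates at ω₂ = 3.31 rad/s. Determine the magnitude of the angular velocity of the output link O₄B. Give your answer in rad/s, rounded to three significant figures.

0.242

ω₂ = 3.31 rad/s
Differentiating the loop-closure r₂e^{iθ₂}+r₃e^{iθ₃}=r₁+r₄e^{iθ₄} gives r₂ω₂e^{iθ₂}+r₃ω₃e^{iθ₃}=r₄ω₄e^{iθ₄}.
Eliminating the other unknown: ω₄ = r₂ω₂ sin(θ₂−θ₃) / [r₄ sin(θ₄−θ₃)].
Numerator sine = -0.21985; denominator sine = -0.94029.
Result = 0.0682·3.31·(-0.21985) / (0.2179·(-0.94029)) = +0.24222 rad/s; magnitude 0.24222 rad/s.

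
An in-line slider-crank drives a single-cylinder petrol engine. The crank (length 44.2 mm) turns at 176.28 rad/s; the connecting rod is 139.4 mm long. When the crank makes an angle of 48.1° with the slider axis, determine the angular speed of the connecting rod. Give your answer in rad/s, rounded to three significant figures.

38.4

ω = 176.3 rad/s
The rod makes angle φ with the slider axis where L sinφ = r sinθ; differentiating, L cosφ·φ̇ = r ω cosθ.
L cosφ = √(L² − r² sin²θ) = 0.13546 m.
|ω_rod| = r ω |cosθ| / √(L² − r² sin²θ) = 0.0442·176.3·0.66783/0.13546 = 38.413 rad/s.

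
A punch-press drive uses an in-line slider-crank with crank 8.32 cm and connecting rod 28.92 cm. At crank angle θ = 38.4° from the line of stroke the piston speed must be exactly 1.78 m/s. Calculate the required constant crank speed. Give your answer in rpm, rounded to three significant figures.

For an in-line slider-crank, |v_piston| = rω|sinθ|·[1 + r cosθ/√(L² − r² sin²θ)].
With r = 0.0832 m, L = 0.2892 m, θ = 38.4°: the bracketed kinematic factor |dx/dθ| = 0.063522 m.
ω = v/|dx/dθ| = 1.78/0.063522 = 28.022 rad/s.
N = 60ω/(2π) = 267.59 rpm.

268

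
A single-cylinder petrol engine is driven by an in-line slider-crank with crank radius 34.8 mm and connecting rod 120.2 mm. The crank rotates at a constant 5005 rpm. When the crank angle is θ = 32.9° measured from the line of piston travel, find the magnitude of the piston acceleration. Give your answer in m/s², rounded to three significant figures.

ω = 2π·5005/60 = 524.1 rad/s
x(θ) = r cosθ + √(L² − r² sin²θ); with ω constant, a = ω²·d²x/dθ².
d²x/dθ² = −r cosθ − r²(cos2θ)/√u − r⁴ sin²2θ/(4u^{3/2}),  u = L² − r² sin²θ = 0.0140907 m².
Substituting r = 0.0348 m, L = 0.1202 m, θ = 32.9°: d²x/dθ² = -0.033583 m.
a = ω²·d²x/dθ² = (524.1)²·(-0.033583) = -9225.5 m/s²;  |a| = 9225.5 m/s².

9230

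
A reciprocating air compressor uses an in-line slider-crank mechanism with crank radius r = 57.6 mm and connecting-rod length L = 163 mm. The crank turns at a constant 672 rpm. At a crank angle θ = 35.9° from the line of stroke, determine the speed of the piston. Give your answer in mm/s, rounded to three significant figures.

3070

ω = 2π·672/60 = 70.37 rad/s
For an in-line slider-crank, x = r cosθ + √(L² − r² sin²θ), so v = −rω sinθ·[1 + r cosθ/√(L² − r² sin²θ)].
With r = 0.0576 m, L = 0.163 m, θ = 35.9°: √(L² − r² sin²θ) = 0.15946 m.
v = −0.0576·70.37·0.58637·[1 + 0.0576·0.81004/0.15946] = -3.0723 m/s.
|v| = 3.0723 m/s = 3072.3 mm/s.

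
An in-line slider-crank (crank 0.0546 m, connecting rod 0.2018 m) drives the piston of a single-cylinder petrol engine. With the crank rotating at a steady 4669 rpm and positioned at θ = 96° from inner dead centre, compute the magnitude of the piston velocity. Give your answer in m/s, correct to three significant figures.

ω = 2π·4669/60 = 488.9 rad/s
For an in-line slider-crank, x = r cosθ + √(L² − r² sin²θ), so v = −rω sinθ·[1 + r cosθ/√(L² − r² sin²θ)].
With r = 0.0546 m, L = 0.2018 m, θ = 96°: √(L² − r² sin²θ) = 0.19436 m.
v = −0.0546·488.9·0.99452·[1 + 0.0546·-0.10453/0.19436] = -25.77 m/s.
|v| = 25.77 m/s.

25.8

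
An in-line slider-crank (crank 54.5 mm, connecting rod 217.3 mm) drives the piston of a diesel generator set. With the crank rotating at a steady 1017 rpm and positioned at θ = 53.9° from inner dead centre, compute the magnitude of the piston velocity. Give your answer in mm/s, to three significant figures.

ω = 2π·1017/60 = 106.5 rad/s
For an in-line slider-crank, x = r cosθ + √(L² − r² sin²θ), so v = −rω sinθ·[1 + r cosθ/√(L² − r² sin²θ)].
With r = 0.0545 m, L = 0.2173 m, θ = 53.9°: √(L² − r² sin²θ) = 0.21279 m.
v = −0.0545·106.5·0.80799·[1 + 0.0545·0.58920/0.21279] = -5.3975 m/s.
|v| = 5.3975 m/s = 5397.5 mm/s.

5400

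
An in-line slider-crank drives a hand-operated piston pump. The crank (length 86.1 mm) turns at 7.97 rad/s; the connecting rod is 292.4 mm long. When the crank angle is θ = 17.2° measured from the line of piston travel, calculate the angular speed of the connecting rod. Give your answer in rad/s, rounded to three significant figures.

2.25

ω = 7.97 rad/s
The rod makes angle φ with the slider axis where L sinφ = r sinθ; differentiating, L cosφ·φ̇ = r ω cosθ.
L cosφ = √(L² − r² sin²θ) = 0.29129 m.
|ω_rod| = r ω |cosθ| / √(L² − r² sin²θ) = 0.0861·7.97·0.95528/0.29129 = 2.2504 rad/s.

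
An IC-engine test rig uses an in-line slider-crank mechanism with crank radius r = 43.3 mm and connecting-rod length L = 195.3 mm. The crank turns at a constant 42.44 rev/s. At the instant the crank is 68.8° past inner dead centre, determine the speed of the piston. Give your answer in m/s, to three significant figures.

11.6

ω = 2π·42.4 = 266.7 rad/s
For an in-line slider-crank, x = r cosθ + √(L² − r² sin²θ), so v = −rω sinθ·[1 + r cosθ/√(L² − r² sin²θ)].
With r = 0.0433 m, L = 0.1953 m, θ = 68.8°: √(L² − r² sin²θ) = 0.19108 m.
v = −0.0433·266.7·0.93232·[1 + 0.0433·0.36162/0.19108] = -11.647 m/s.
|v| = 11.647 m/s.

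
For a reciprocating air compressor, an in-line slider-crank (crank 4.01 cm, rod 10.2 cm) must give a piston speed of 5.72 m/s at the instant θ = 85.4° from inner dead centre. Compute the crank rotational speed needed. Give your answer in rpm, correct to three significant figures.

1320

For an in-line slider-crank, |v_piston| = rω|sinθ|·[1 + r cosθ/√(L² − r² sin²θ)].
With r = 0.0401 m, L = 0.102 m, θ = 85.4°: the bracketed kinematic factor |dx/dθ| = 0.041341 m.
ω = v/|dx/dθ| = 5.72/0.041341 = 138.36 rad/s.
N = 60ω/(2π) = 1321.3 rpm.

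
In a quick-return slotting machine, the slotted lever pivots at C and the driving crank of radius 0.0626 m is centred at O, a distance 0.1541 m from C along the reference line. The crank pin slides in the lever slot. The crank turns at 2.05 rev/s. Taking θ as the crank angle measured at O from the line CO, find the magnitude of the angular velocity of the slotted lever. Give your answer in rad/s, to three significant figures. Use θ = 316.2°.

3.37

ω = 12.88 rad/s (from 2.05 rev/s).
Crank pin A relative to C: A = (d + r cosθ, r sinθ); lever angle φ = atan2(r sinθ, d + r cosθ).
Differentiating tanφ: φ̇ = rω(d cosθ + r)/(d² + r² + 2dr cosθ).
d² + r² + 2dr cosθ = |CA|² = 0.0415907 m²;  d cosθ + r = +0.17382 m.
|ω_lever| = |0.0626·12.88·+0.17382| / 0.0415907 = 3.3699 rad/s.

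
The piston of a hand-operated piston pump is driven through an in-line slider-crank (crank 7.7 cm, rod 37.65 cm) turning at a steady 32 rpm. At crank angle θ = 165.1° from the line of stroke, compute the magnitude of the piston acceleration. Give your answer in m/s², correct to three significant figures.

ω = 2π·32/60 = 3.351 rad/s
x(θ) = r cosθ + √(L² − r² sin²θ); with ω constant, a = ω²·d²x/dθ².
d²x/dθ² = −r cosθ − r²(cos2θ)/√u − r⁴ sin²2θ/(4u^{3/2}),  u = L² − r² sin²θ = 0.14136 m².
Substituting r = 0.077 m, L = 0.3765 m, θ = 165.1°: d²x/dθ² = +0.060686 m.
a = ω²·d²x/dθ² = (3.351)²·(+0.060686) = +0.68147 m/s²;  |a| = 0.68147 m/s².

0.681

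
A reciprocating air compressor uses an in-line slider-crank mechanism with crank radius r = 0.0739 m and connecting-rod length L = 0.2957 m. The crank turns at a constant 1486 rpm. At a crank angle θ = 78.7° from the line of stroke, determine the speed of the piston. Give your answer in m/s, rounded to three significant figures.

ω = 2π·1486/60 = 155.6 rad/s
For an in-line slider-crank, x = r cosθ + √(L² − r² sin²θ), so v = −rω sinθ·[1 + r cosθ/√(L² − r² sin²θ)].
With r = 0.0739 m, L = 0.2957 m, θ = 78.7°: √(L² − r² sin²θ) = 0.28668 m.
v = −0.0739·155.6·0.98061·[1 + 0.0739·0.19595/0.28668] = -11.847 m/s.
|v| = 11.847 m/s.

11.8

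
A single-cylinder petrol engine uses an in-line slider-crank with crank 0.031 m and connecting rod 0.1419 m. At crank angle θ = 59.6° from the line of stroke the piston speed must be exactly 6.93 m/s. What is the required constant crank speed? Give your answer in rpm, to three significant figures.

For an in-line slider-crank, |v_piston| = rω|sinθ|·[1 + r cosθ/√(L² − r² sin²θ)].
With r = 0.031 m, L = 0.1419 m, θ = 59.6°: the bracketed kinematic factor |dx/dθ| = 0.029748 m.
ω = v/|dx/dθ| = 6.93/0.029748 = 232.96 rad/s.
N = 60ω/(2π) = 2224.6 rpm.

2220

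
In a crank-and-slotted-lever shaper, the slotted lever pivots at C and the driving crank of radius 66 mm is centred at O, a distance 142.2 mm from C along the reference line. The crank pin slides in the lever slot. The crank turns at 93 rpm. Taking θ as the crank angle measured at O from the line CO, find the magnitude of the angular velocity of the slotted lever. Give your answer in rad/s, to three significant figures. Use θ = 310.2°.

ω = 9.739 rad/s (from 93 rpm).
Crank pin A relative to C: A = (d + r cosθ, r sinθ); lever angle φ = atan2(r sinθ, d + r cosθ).
Differentiating tanφ: φ̇ = rω(d cosθ + r)/(d² + r² + 2dr cosθ).
d² + r² + 2dr cosθ = |CA|² = 0.0366923 m²;  d cosθ + r = +0.15778 m.
|ω_lever| = |0.066·9.739·+0.15778| / 0.0366923 = 2.764 rad/s.

2.76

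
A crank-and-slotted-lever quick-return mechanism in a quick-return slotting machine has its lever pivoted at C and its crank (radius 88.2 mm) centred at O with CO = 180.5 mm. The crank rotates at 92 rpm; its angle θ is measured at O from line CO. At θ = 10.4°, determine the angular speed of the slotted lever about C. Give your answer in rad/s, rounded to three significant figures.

ω = 9.634 rad/s (from 92 rpm).
Crank pin A relative to C: A = (d + r cosθ, r sinθ); lever angle φ = atan2(r sinθ, d + r cosθ).
Differentiating tanφ: φ̇ = rω(d cosθ + r)/(d² + r² + 2dr cosθ).
d² + r² + 2dr cosθ = |CA|² = 0.0716766 m²;  d cosθ + r = +0.26573 m.
|ω_lever| = |0.0882·9.634·+0.26573| / 0.0716766 = 3.1503 rad/s.

3.15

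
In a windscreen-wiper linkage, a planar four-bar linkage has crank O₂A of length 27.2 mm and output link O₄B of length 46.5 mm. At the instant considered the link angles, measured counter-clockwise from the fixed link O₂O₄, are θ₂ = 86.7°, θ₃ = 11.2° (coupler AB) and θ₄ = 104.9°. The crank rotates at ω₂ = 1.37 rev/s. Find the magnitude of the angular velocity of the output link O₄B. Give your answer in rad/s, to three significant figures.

ω₂ = 8.608 rad/s (from 1.37 rev/s).
Differentiating the loop-closure r₂e^{iθ₂}+r₃e^{iθ₃}=r₁+r₄e^{iθ₄} gives r₂ω₂e^{iθ₂}+r₃ω₃e^{iθ₃}=r₄ω₄e^{iθ₄}.
Eliminating the other unknown: ω₄ = r₂ω₂ sin(θ₂−θ₃) / [r₄ sin(θ₄−θ₃)].
Numerator sine = +0.96815; denominator sine = +0.99792.
Result = 0.0272·8.608·(+0.96815) / (0.0465·(+0.99792)) = +4.885 rad/s; magnitude 4.885 rad/s.

4.88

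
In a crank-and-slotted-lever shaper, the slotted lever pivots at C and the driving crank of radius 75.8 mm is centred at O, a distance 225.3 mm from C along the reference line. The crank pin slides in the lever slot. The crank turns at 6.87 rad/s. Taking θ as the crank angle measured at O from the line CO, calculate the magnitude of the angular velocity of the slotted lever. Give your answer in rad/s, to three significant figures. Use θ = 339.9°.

ω = 6.87 rad/s
Crank pin A relative to C: A = (d + r cosθ, r sinθ); lever angle φ = atan2(r sinθ, d + r cosθ).
Differentiating tanφ: φ̇ = rω(d cosθ + r)/(d² + r² + 2dr cosθ).
d² + r² + 2dr cosθ = |CA|² = 0.0885809 m²;  d cosθ + r = +0.28738 m.
|ω_lever| = |0.0758·6.87·+0.28738| / 0.0885809 = 1.6894 rad/s.

1.69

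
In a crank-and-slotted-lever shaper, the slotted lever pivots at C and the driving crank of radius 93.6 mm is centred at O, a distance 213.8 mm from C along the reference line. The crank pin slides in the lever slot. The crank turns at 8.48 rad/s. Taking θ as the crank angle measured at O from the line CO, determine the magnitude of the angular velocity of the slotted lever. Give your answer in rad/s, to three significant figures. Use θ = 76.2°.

1.79

ω = 8.48 rad/s
Crank pin A relative to C: A = (d + r cosθ, r sinθ); lever angle φ = atan2(r sinθ, d + r cosθ).
Differentiating tanφ: φ̇ = rω(d cosθ + r)/(d² + r² + 2dr cosθ).
d² + r² + 2dr cosθ = |CA|² = 0.0640183 m²;  d cosθ + r = +0.1446 m.
|ω_lever| = |0.0936·8.48·+0.1446| / 0.0640183 = 1.7928 rad/s.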